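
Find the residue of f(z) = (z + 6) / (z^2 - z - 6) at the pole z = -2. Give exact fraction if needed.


Step 1: Q(z) = z^2 - z - 6 = (z + 2)(z - 3)
Step 2: Q'(z) = 2z - 1
Step 3: Q'(-2) = -5, P(-2) = 4
Step 4: Res = P(-2)/Q'(-2) = 4/(-5) = -4/5

-4/5


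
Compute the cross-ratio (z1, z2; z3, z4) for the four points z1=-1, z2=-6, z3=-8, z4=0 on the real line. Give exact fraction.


Step 1: (z1-z3)(z2-z4) = 7 * (-6) = -42
Step 2: (z1-z4)(z2-z3) = (-1) * 2 = -2
Step 3: Cross-ratio = 42/2 = 21

21


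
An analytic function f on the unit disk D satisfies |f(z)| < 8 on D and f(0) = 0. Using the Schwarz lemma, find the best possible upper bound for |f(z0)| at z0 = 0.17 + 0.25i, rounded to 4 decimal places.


Step 1: g = f/8 maps D -> D with g(0) = 0, so by the Schwarz lemma |g(z)| <= |z|, i.e. |f(z)| <= 8|z|; this is sharp (f(z) = 8z).
Step 2: |z0|^2 = 0.17^2 + 0.25^2 = 0.0914
Step 3: |z0| = sqrt(0.0914) = 0.302324
Step 4: Best bound = 8 * |z0| = 8 * 0.302324 = 2.4186

2.4186


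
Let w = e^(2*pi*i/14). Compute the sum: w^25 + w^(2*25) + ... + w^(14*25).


Step 1: The sum sum_{j=1}^{n} w^(k*j) equals n if n | k, else 0.
Step 2: Here n = 14, k = 25
Step 3: Does n divide k? 14 | 25 -> False
Step 4: Sum = 0

0


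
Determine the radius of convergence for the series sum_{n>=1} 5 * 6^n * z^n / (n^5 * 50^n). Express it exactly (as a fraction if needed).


Step 1: General term a_n = 5 * 6^n / (n^5 * 50^n)
Step 2: By the root test, |a_n|^(1/n) = 5^(1/n) * 6 / (n^(5/n) * 50) -> 6/50 as n -> infinity (since 5^(1/n) -> 1 and n^(5/n) -> 1)
Step 3: R = 1/lim|a_n|^(1/n) = 50/6 = 25/3

25/3


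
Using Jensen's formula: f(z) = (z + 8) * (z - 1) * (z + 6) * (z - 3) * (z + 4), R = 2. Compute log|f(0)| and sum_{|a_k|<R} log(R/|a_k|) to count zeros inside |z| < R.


Jensen's formula: (1/2pi)*integral log|f(Re^it)|dt = log|f(0)| + sum_{|a_k|<R} log(R/|a_k|)
Step 1: f(0) = 8 * (-1) * 6 * (-3) * 4 = 576
Step 2: log|f(0)| = log|-8| + log|1| + log|-6| + log|3| + log|-4| = 6.3561
Step 3: Zeros inside |z| < 2: 1
Step 4: Jensen sum = log(2/1) = 0.6931
Step 5: n(R) = number of terms in the Jensen sum = count of zeros inside |z| < 2 = 1

1


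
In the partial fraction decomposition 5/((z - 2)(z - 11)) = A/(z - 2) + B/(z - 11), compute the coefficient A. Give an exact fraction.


Step 1: Multiply both sides by (z - 2) and set z = 2
Step 2: A = 5 / (2 - 11)
Step 3: A = 5 / (-9)
Step 4: A = -5/9

-5/9


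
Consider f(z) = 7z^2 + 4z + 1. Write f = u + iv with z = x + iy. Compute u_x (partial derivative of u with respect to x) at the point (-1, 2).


Step 1: f(z) = 7(x+iy)^2 + 4(x+iy) + 1
Step 2: u = 7(x^2 - y^2) + 4x + 1
Step 3: u_x = 14x + 4
Step 4: At (-1, 2): u_x = -14 + 4 = -10

-10


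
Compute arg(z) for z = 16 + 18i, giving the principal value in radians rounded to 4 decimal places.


Step 1: z = 16 + 18i
Step 2: arg(z) = atan2(18, 16)
Step 3: arg(z) = 0.8442

0.8442


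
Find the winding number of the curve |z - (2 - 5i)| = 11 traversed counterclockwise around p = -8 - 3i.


Step 1: Center c = (2, -5), radius = 11
Step 2: |p - c|^2 = (-10)^2 + 2^2 = 104
Step 3: r^2 = 121
Step 4: |p-c| < r so winding number = 1

1


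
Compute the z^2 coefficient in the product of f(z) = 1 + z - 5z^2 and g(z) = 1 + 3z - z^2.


Step 1: z^2 term in f*g comes from: (1)*(-z^2) + (z)*(3z) + (-5z^2)*(1)
Step 2: = -1 + 3 - 5
Step 3: = -3

-3


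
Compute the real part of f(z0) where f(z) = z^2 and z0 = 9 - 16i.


Step 1: z0 = 9 - 16i
Step 2: z0^2 = 9^2 - (-16)^2 - 288i
Step 3: real part = 81 - 256 = -175

-175


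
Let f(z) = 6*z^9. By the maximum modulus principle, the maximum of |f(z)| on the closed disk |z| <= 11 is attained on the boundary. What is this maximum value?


Step 1: On |z| = 11, |f(z)| = 6 * |z|^9 = 6 * 11^9
Step 2: By maximum modulus principle, maximum is on boundary.
Step 3: Maximum = 6 * 2357947691 = 14147686146

14147686146


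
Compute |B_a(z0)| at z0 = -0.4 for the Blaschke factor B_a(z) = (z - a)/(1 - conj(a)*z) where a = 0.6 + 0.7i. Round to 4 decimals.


Step 1: Numerator z0 - a = -0.4 - (0.6 + 0.7i) = -1 - 0.7i
Step 2: Denominator 1 - conj(a)*z0 = 1 - (0.6 - 0.7i)*(-0.4) = 1.24 - 0.28i
Step 3: |z0 - a|^2 = (-1)^2 + (-0.7)^2 = 1.49; |1 - conj(a)*z0|^2 = 1.24^2 + (-0.28)^2 = 1.616
Step 4: |B_a(-0.4)| = sqrt(1.49 / 1.616) = sqrt(0.92203)
Step 5: = 0.9602

0.9602


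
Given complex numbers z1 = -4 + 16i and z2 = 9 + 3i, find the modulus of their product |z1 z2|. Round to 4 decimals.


Step 1: |z1| = sqrt((-4)^2 + 16^2) = sqrt(272)
Step 2: |z2| = sqrt(9^2 + 3^2) = sqrt(90)
Step 3: |z1*z2| = |z1|*|z2| = sqrt(272) * sqrt(90) = sqrt(272 * 90) = sqrt(24480)
Step 4: = 156.4609

156.4609


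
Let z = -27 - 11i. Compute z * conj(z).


Step 1: conj(z) = -27 + 11i
Step 2: z * conj(z) = (-27)^2 + (-11)^2
Step 3: = 729 + 121 = 850

850


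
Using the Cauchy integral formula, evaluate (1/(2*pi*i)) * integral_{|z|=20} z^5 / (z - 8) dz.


Step 1: f(z) = z^5, a = 8 is inside |z| = 20
Step 2: By Cauchy integral formula: (1/(2pi*i)) * integral = f(a)
Step 3: f(8) = 8^5 = 32768

32768


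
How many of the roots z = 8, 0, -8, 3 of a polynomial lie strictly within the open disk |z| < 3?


Step 1: Check each root:
  z = 8: |8| = 8 >= 3
  z = 0: |0| = 0 < 3
  z = -8: |-8| = 8 >= 3
  z = 3: |3| = 3 >= 3
Step 2: Count = 1

1


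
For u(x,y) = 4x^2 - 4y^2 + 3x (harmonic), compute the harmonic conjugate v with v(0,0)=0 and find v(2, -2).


Step 1: v_x = -u_y = 8y + 0
Step 2: v_y = u_x = 8x + 3
Step 3: v = 8xy + 3y + C
Step 4: v(0,0) = 0 => C = 0
Step 5: v(2, -2) = -38

-38


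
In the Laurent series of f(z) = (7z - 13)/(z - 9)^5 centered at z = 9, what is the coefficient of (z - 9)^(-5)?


Step 1: Write the numerator in powers of (z - 9): 7z - 13 = 7(z - 9) + (7*9 - 13) = 7(z - 9) + 50
Step 2: Divide by (z - 9)^5: f(z) = 50(z - 9)^(-5) + 7(z - 9)^(-4)
Step 3: This finite sum is the Laurent series of f about z = 9.
Step 4: Coefficient of (z - 9)^(-5) = 7*9 - 13 = 50

50


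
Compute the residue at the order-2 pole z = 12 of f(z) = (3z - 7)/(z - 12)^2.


Step 1: Pole of order 2 at z = 12
Step 2: Res = lim d/dz [(z - 12)^2 * f(z)] as z -> 12
Step 3: (z - 12)^2 * f(z) = 3z - 7
Step 4: d/dz[3z - 7] = 3

3


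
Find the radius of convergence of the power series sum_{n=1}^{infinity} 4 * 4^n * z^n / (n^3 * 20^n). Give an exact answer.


Step 1: General term a_n = 4 * 4^n / (n^3 * 20^n)
Step 2: By the root test, |a_n|^(1/n) = 4^(1/n) * 4 / (n^(3/n) * 20) -> 4/20 as n -> infinity (since 4^(1/n) -> 1 and n^(3/n) -> 1)
Step 3: R = 1/lim|a_n|^(1/n) = 20/4 = 5

5


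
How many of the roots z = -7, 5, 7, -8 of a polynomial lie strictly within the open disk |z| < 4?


Step 1: Check each root:
  z = -7: |-7| = 7 >= 4
  z = 5: |5| = 5 >= 4
  z = 7: |7| = 7 >= 4
  z = -8: |-8| = 8 >= 4
Step 2: Count = 0

0


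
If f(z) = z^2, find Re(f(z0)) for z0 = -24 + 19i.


Step 1: z0 = -24 + 19i
Step 2: z0^2 = (-24)^2 - 19^2 - 912i
Step 3: real part = 576 - 361 = 215

215


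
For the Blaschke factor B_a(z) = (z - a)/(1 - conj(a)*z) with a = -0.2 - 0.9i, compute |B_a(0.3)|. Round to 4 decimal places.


Step 1: Numerator z0 - a = 0.3 - (-0.2 - 0.9i) = 0.5 + 0.9i
Step 2: Denominator 1 - conj(a)*z0 = 1 - (-0.2 + 0.9i)*0.3 = 1.06 - 0.27i
Step 3: |z0 - a|^2 = 0.5^2 + 0.9^2 = 1.06; |1 - conj(a)*z0|^2 = 1.06^2 + (-0.27)^2 = 1.1965
Step 4: |B_a(0.3)| = sqrt(1.06 / 1.1965) = sqrt(0.885917)
Step 5: = 0.9412

0.9412


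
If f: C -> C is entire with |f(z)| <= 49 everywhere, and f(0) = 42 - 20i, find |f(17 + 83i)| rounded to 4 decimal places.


Step 1: By Liouville's theorem, a bounded entire function is constant.
Step 2: f(z) = f(0) = 42 - 20i for all z.
Step 3: |f(w)| = |42 - 20i| = sqrt(1764 + 400)
Step 4: = 46.5188

46.5188


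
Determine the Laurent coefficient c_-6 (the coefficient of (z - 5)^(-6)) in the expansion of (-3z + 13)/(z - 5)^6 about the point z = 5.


Step 1: Write the numerator in powers of (z - 5): -3z + 13 = -3(z - 5) + (-3*5 + 13) = -3(z - 5) - 2
Step 2: Divide by (z - 5)^6: f(z) = -2(z - 5)^(-6) - 3(z - 5)^(-5)
Step 3: This finite sum is the Laurent series of f about z = 5.
Step 4: Coefficient of (z - 5)^(-6) = -3*5 + 13 = -2

-2


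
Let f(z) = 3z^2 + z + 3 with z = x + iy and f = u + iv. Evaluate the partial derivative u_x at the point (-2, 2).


Step 1: f(z) = 3(x+iy)^2 + (x+iy) + 3
Step 2: u = 3(x^2 - y^2) + x + 3
Step 3: u_x = 6x + 1
Step 4: At (-2, 2): u_x = -12 + 1 = -11

-11


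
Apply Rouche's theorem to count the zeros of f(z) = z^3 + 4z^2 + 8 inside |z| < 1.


Step 1: On |z| = 1 the three terms have sizes |z^3| = 1^3 = 1, |4z^2| = 4*1^2 = 4, |8| = 8
Step 2: The dominant term is g(z) = 8; let h(z) = z^3 + 4z^2 so f = g + h
Step 3: On |z| = 1: |g| = 8 and |h| <= 1 + 4 = 5
Step 4: Since 8 > 5, |h| < |g| on |z| = 1, so by Rouche f has the same number of zeros as g inside |z| < 1
Step 5: g(z) = 8 is a nonzero constant with no zeros inside |z| < 1. Answer = 0

0


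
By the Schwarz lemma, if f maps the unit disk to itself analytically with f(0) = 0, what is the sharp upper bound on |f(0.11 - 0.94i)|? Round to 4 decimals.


Step 1: Schwarz lemma: if f: D -> D is analytic with f(0) = 0, then |f(z)| <= |z| for all z in D, and this is sharp (f(z) = z).
Step 2: |z0|^2 = 0.11^2 + (-0.94)^2 = 0.8957
Step 3: |z0| = sqrt(0.8957) = 0.946414
Step 4: Best bound = |z0| = 0.9464

0.9464


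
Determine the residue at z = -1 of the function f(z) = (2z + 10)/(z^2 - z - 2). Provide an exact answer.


Step 1: Q(z) = z^2 - z - 2 = (z + 1)(z - 2)
Step 2: Q'(z) = 2z - 1
Step 3: Q'(-1) = -3, P(-1) = 8
Step 4: Res = P(-1)/Q'(-1) = 8/(-3) = -8/3

-8/3


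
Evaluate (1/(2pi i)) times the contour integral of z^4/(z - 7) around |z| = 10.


Step 1: f(z) = z^4, a = 7 is inside |z| = 10
Step 2: By Cauchy integral formula: (1/(2pi*i)) * integral = f(a)
Step 3: f(7) = 7^4 = 2401

2401


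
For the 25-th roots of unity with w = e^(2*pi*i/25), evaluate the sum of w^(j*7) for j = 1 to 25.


Step 1: The sum sum_{j=1}^{n} w^(k*j) equals n if n | k, else 0.
Step 2: Here n = 25, k = 7
Step 3: Does n divide k? 25 | 7 -> False
Step 4: Sum = 0

0


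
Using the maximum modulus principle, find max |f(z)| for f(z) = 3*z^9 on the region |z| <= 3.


Step 1: On |z| = 3, |f(z)| = 3 * |z|^9 = 3 * 3^9
Step 2: By maximum modulus principle, maximum is on boundary.
Step 3: Maximum = 3 * 19683 = 59049

59049


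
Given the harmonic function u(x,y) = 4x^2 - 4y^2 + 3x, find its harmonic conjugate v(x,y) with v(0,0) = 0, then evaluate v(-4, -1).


Step 1: v_x = -u_y = 8y + 0
Step 2: v_y = u_x = 8x + 3
Step 3: v = 8xy + 3y + C
Step 4: v(0,0) = 0 => C = 0
Step 5: v(-4, -1) = 29

29


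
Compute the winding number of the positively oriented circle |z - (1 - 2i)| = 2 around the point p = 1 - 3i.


Step 1: Center c = (1, -2), radius = 2
Step 2: |p - c|^2 = 0^2 + (-1)^2 = 1
Step 3: r^2 = 4
Step 4: |p-c| < r so winding number = 1

1


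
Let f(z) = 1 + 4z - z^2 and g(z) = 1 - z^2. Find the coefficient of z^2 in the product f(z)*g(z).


Step 1: z^2 term in f*g comes from: (1)*(-z^2) + (4z)*(0) + (-z^2)*(1)
Step 2: = -1 + 0 - 1
Step 3: = -2

-2


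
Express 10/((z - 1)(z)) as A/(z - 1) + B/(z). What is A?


Step 1: Multiply both sides by (z - 1) and set z = 1
Step 2: A = 10 / (1 - 0)
Step 3: A = 10 / 1
Step 4: A = 10

10


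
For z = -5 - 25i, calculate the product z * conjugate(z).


Step 1: conj(z) = -5 + 25i
Step 2: z * conj(z) = (-5)^2 + (-25)^2
Step 3: = 25 + 625 = 650

650


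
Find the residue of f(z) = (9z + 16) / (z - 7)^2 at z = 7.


Step 1: Pole of order 2 at z = 7
Step 2: Res = lim d/dz [(z - 7)^2 * f(z)] as z -> 7
Step 3: (z - 7)^2 * f(z) = 9z + 16
Step 4: d/dz[9z + 16] = 9

9


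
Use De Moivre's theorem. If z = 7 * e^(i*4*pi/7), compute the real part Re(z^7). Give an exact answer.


Step 1: By De Moivre's theorem, z^7 = 7^7 * e^(i*7*4*pi/7) = 823543 * (cos(4*pi) + i*sin(4*pi))
Step 2: |z|^7 = 7^7 = 823543
Step 3: Reduce the angle mod 2*pi: 4*pi - 4*pi = 0
Step 4: cos(0) = 1
Step 5: Re(z^7) = 823543 * 1 = 823543

823543


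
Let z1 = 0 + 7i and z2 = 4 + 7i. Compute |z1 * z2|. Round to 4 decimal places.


Step 1: |z1| = sqrt(0^2 + 7^2) = sqrt(49)
Step 2: |z2| = sqrt(4^2 + 7^2) = sqrt(65)
Step 3: |z1*z2| = |z1|*|z2| = sqrt(49) * sqrt(65) = sqrt(49 * 65) = sqrt(3185)
Step 4: = 56.4358

56.4358


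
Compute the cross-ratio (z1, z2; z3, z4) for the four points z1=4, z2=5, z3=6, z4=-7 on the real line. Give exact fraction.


Step 1: (z1-z3)(z2-z4) = (-2) * 12 = -24
Step 2: (z1-z4)(z2-z3) = 11 * (-1) = -11
Step 3: Cross-ratio = 24/11 = 24/11

24/11


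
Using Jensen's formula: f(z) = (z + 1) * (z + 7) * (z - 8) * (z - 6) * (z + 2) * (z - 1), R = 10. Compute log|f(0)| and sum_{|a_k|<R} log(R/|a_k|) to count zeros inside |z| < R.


Jensen's formula: (1/2pi)*integral log|f(Re^it)|dt = log|f(0)| + sum_{|a_k|<R} log(R/|a_k|)
Step 1: f(0) = 1 * 7 * (-8) * (-6) * 2 * (-1) = -672
Step 2: log|f(0)| = log|-1| + log|-7| + log|8| + log|6| + log|-2| + log|1| = 6.5103
Step 3: Zeros inside |z| < 10: -1, -7, 8, 6, -2, 1
Step 4: Jensen sum = log(10/1) + log(10/7) + log(10/8) + log(10/6) + log(10/2) + log(10/1) = 7.3053
Step 5: n(R) = number of terms in the Jensen sum = count of zeros inside |z| < 10 = 6

6


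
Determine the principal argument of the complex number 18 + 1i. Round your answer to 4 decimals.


Step 1: z = 18 + 1i
Step 2: arg(z) = atan2(1, 18)
Step 3: arg(z) = 0.0555

0.0555


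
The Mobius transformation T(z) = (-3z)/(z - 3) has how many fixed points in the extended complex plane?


Step 1: Fixed points satisfy T(z) = z
Step 2: z^2 = 0
Step 3: Discriminant = 0^2 - 4*1*0 = 0
Step 4: Number of fixed points = 1

1


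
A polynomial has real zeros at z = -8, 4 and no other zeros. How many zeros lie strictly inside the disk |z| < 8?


Step 1: Check each root:
  z = -8: |-8| = 8 >= 8
  z = 4: |4| = 4 < 8
Step 2: Count = 1

1


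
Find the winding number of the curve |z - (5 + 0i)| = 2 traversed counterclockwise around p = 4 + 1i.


Step 1: Center c = (5, 0), radius = 2
Step 2: |p - c|^2 = (-1)^2 + 1^2 = 2
Step 3: r^2 = 4
Step 4: |p-c| < r so winding number = 1

1


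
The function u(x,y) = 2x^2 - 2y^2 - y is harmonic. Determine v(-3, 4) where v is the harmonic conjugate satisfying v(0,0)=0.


Step 1: v_x = -u_y = 4y + 1
Step 2: v_y = u_x = 4x + 0
Step 3: v = 4xy + x + C
Step 4: v(0,0) = 0 => C = 0
Step 5: v(-3, 4) = -51

-51


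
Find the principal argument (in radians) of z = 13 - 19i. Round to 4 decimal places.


Step 1: z = 13 - 19i
Step 2: arg(z) = atan2(-19, 13)
Step 3: arg(z) = -0.9707

-0.9707


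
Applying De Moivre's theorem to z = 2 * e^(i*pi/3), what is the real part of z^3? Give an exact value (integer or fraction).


Step 1: By De Moivre's theorem, z^3 = 2^3 * e^(i*3*pi/3) = 8 * (cos(pi) + i*sin(pi))
Step 2: |z|^3 = 2^3 = 8
Step 3: The angle pi already lies in [0, 2*pi)
Step 4: cos(pi) = -1
Step 5: Re(z^3) = 8 * (-1) = -8

-8


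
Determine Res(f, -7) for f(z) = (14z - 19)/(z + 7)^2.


Step 1: Pole of order 2 at z = -7
Step 2: Res = lim d/dz [(z + 7)^2 * f(z)] as z -> -7
Step 3: (z + 7)^2 * f(z) = 14z - 19
Step 4: d/dz[14z - 19] = 14

14


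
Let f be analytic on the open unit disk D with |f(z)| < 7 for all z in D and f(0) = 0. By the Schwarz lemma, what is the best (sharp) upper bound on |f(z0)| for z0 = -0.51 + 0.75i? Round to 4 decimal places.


Step 1: g = f/7 maps D -> D with g(0) = 0, so by the Schwarz lemma |g(z)| <= |z|, i.e. |f(z)| <= 7|z|; this is sharp (f(z) = 7z).
Step 2: |z0|^2 = (-0.51)^2 + 0.75^2 = 0.8226
Step 3: |z0| = sqrt(0.8226) = 0.906973
Step 4: Best bound = 7 * |z0| = 7 * 0.906973 = 6.3488

6.3488


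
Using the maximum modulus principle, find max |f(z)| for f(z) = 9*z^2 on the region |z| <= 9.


Step 1: On |z| = 9, |f(z)| = 9 * |z|^2 = 9 * 9^2
Step 2: By maximum modulus principle, maximum is on boundary.
Step 3: Maximum = 9 * 81 = 729

729


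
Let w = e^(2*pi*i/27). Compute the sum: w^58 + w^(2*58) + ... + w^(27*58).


Step 1: The sum sum_{j=1}^{n} w^(k*j) equals n if n | k, else 0.
Step 2: Here n = 27, k = 58
Step 3: Does n divide k? 27 | 58 -> False
Step 4: Sum = 0

0


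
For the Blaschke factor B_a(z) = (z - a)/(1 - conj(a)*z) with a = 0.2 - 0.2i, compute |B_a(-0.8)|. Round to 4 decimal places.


Step 1: Numerator z0 - a = -0.8 - (0.2 - 0.2i) = -1 + 0.2i
Step 2: Denominator 1 - conj(a)*z0 = 1 - (0.2 + 0.2i)*(-0.8) = 1.16 + 0.16i
Step 3: |z0 - a|^2 = (-1)^2 + 0.2^2 = 1.04; |1 - conj(a)*z0|^2 = 1.16^2 + 0.16^2 = 1.3712
Step 4: |B_a(-0.8)| = sqrt(1.04 / 1.3712) = sqrt(0.75846)
Step 5: = 0.8709

0.8709


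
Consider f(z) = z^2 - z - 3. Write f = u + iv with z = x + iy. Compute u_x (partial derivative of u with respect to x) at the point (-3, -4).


Step 1: f(z) = (x+iy)^2 - (x+iy) - 3
Step 2: u = (x^2 - y^2) - x - 3
Step 3: u_x = 2x - 1
Step 4: At (-3, -4): u_x = -6 - 1 = -7

-7


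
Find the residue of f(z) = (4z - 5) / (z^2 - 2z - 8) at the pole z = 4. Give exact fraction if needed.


Step 1: Q(z) = z^2 - 2z - 8 = (z - 4)(z + 2)
Step 2: Q'(z) = 2z - 2
Step 3: Q'(4) = 6, P(4) = 11
Step 4: Res = P(4)/Q'(4) = 11/6 = 11/6

11/6


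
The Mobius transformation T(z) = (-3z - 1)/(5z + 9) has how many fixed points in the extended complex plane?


Step 1: Fixed points satisfy T(z) = z
Step 2: 5z^2 + 12z + 1 = 0
Step 3: Discriminant = 12^2 - 4*5*1 = 124
Step 4: Number of fixed points = 2

2


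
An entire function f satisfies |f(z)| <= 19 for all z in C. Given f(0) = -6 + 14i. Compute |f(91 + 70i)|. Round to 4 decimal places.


Step 1: By Liouville's theorem, a bounded entire function is constant.
Step 2: f(z) = f(0) = -6 + 14i for all z.
Step 3: |f(w)| = |-6 + 14i| = sqrt(36 + 196)
Step 4: = 15.2315

15.2315


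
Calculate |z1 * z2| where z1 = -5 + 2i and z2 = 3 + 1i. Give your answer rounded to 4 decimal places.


Step 1: |z1| = sqrt((-5)^2 + 2^2) = sqrt(29)
Step 2: |z2| = sqrt(3^2 + 1^2) = sqrt(10)
Step 3: |z1*z2| = |z1|*|z2| = sqrt(29) * sqrt(10) = sqrt(29 * 10) = sqrt(290)
Step 4: = 17.0294

17.0294


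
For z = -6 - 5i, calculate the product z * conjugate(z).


Step 1: conj(z) = -6 + 5i
Step 2: z * conj(z) = (-6)^2 + (-5)^2
Step 3: = 36 + 25 = 61

61


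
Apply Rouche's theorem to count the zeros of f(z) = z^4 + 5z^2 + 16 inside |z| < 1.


Step 1: On |z| = 1 the three terms have sizes |z^4| = 1^4 = 1, |5z^2| = 5*1^2 = 5, |16| = 16
Step 2: The dominant term is g(z) = 16; let h(z) = z^4 + 5z^2 so f = g + h
Step 3: On |z| = 1: |g| = 16 and |h| <= 1 + 5 = 6
Step 4: Since 16 > 6, |h| < |g| on |z| = 1, so by Rouche f has the same number of zeros as g inside |z| < 1
Step 5: g(z) = 16 is a nonzero constant with no zeros inside |z| < 1. Answer = 0

0


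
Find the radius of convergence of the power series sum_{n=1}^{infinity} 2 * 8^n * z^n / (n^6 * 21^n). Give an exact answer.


Step 1: General term a_n = 2 * 8^n / (n^6 * 21^n)
Step 2: By the root test, |a_n|^(1/n) = 2^(1/n) * 8 / (n^(6/n) * 21) -> 8/21 as n -> infinity (since 2^(1/n) -> 1 and n^(6/n) -> 1)
Step 3: R = 1/lim|a_n|^(1/n) = 21/8

21/8


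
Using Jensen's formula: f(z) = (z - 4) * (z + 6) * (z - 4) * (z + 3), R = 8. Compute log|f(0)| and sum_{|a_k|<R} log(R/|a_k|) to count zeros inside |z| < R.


Jensen's formula: (1/2pi)*integral log|f(Re^it)|dt = log|f(0)| + sum_{|a_k|<R} log(R/|a_k|)
Step 1: f(0) = (-4) * 6 * (-4) * 3 = 288
Step 2: log|f(0)| = log|4| + log|-6| + log|4| + log|-3| = 5.663
Step 3: Zeros inside |z| < 8: 4, -6, 4, -3
Step 4: Jensen sum = log(8/4) + log(8/6) + log(8/4) + log(8/3) = 2.6548
Step 5: n(R) = number of terms in the Jensen sum = count of zeros inside |z| < 8 = 4

4


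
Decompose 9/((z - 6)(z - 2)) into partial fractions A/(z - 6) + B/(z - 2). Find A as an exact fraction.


Step 1: Multiply both sides by (z - 6) and set z = 6
Step 2: A = 9 / (6 - 2)
Step 3: A = 9 / 4
Step 4: A = 9/4

9/4


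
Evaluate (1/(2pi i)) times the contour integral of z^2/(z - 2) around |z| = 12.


Step 1: f(z) = z^2, a = 2 is inside |z| = 12
Step 2: By Cauchy integral formula: (1/(2pi*i)) * integral = f(a)
Step 3: f(2) = 2^2 = 4

4


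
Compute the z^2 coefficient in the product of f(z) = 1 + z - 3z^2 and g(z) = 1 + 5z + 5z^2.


Step 1: z^2 term in f*g comes from: (1)*(5z^2) + (z)*(5z) + (-3z^2)*(1)
Step 2: = 5 + 5 - 3
Step 3: = 7

7


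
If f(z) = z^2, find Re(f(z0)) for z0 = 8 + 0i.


Step 1: z0 = 8 + 0i
Step 2: z0^2 = 8^2 - 0^2 + 0i
Step 3: real part = 64 - 0 = 64

64


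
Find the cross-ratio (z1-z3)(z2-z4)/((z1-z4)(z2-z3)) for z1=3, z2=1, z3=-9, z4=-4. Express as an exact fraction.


Step 1: (z1-z3)(z2-z4) = 12 * 5 = 60
Step 2: (z1-z4)(z2-z3) = 7 * 10 = 70
Step 3: Cross-ratio = 60/70 = 6/7

6/7


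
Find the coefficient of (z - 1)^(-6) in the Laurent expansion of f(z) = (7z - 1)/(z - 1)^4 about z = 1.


Step 1: Write the numerator in powers of (z - 1): 7z - 1 = 7(z - 1) + (7*1 - 1) = 7(z - 1) + 6
Step 2: Divide by (z - 1)^4: f(z) = 6(z - 1)^(-4) + 7(z - 1)^(-3)
Step 3: This finite sum is the Laurent series of f about z = 1.
Step 4: Only the powers -4 and -3 appear, so the coefficient of (z - 1)^(-6) = 0

0


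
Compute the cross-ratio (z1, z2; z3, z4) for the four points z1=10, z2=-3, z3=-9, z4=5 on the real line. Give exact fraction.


Step 1: (z1-z3)(z2-z4) = 19 * (-8) = -152
Step 2: (z1-z4)(z2-z3) = 5 * 6 = 30
Step 3: Cross-ratio = -152/30 = -76/15

-76/15


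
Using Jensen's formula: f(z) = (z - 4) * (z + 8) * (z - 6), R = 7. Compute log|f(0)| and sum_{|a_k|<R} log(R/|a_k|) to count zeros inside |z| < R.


Jensen's formula: (1/2pi)*integral log|f(Re^it)|dt = log|f(0)| + sum_{|a_k|<R} log(R/|a_k|)
Step 1: f(0) = (-4) * 8 * (-6) = 192
Step 2: log|f(0)| = log|4| + log|-8| + log|6| = 5.2575
Step 3: Zeros inside |z| < 7: 4, 6
Step 4: Jensen sum = log(7/4) + log(7/6) = 0.7138
Step 5: n(R) = number of terms in the Jensen sum = count of zeros inside |z| < 7 = 2

2


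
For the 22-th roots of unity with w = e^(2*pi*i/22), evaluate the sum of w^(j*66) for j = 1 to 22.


Step 1: The sum sum_{j=1}^{n} w^(k*j) equals n if n | k, else 0.
Step 2: Here n = 22, k = 66
Step 3: Does n divide k? 22 | 66 -> True
Step 4: Sum = 22

22


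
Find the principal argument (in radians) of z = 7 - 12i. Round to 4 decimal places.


Step 1: z = 7 - 12i
Step 2: arg(z) = atan2(-12, 7)
Step 3: arg(z) = -1.0427

-1.0427


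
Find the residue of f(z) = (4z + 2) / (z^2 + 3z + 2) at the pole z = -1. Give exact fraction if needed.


Step 1: Q(z) = z^2 + 3z + 2 = (z + 1)(z + 2)
Step 2: Q'(z) = 2z + 3
Step 3: Q'(-1) = 1, P(-1) = -2
Step 4: Res = P(-1)/Q'(-1) = -2/1 = -2

-2


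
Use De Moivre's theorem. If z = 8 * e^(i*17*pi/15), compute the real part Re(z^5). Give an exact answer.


Step 1: By De Moivre's theorem, z^5 = 8^5 * e^(i*5*17*pi/15) = 32768 * (cos(17*pi/3) + i*sin(17*pi/3))
Step 2: |z|^5 = 8^5 = 32768
Step 3: Reduce the angle mod 2*pi: 17*pi/3 - 4*pi = 5*pi/3
Step 4: cos(5*pi/3) = 1/2
Step 5: Re(z^5) = 32768 * 1/2 = 16384

16384


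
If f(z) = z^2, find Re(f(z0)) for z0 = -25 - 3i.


Step 1: z0 = -25 - 3i
Step 2: z0^2 = (-25)^2 - (-3)^2 + 150i
Step 3: real part = 625 - 9 = 616

616


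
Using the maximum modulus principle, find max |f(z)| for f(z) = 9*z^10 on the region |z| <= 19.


Step 1: On |z| = 19, |f(z)| = 9 * |z|^10 = 9 * 19^10
Step 2: By maximum modulus principle, maximum is on boundary.
Step 3: Maximum = 9 * 6131066257801 = 55179596320209

55179596320209


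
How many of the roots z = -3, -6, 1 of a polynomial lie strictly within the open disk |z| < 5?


Step 1: Check each root:
  z = -3: |-3| = 3 < 5
  z = -6: |-6| = 6 >= 5
  z = 1: |1| = 1 < 5
Step 2: Count = 2

2


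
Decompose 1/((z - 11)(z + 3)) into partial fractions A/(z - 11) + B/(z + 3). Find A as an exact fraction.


Step 1: Multiply both sides by (z - 11) and set z = 11
Step 2: A = 1 / (11 + 3)
Step 3: A = 1 / 14
Step 4: A = 1/14

1/14


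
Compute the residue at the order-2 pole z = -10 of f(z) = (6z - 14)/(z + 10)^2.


Step 1: Pole of order 2 at z = -10
Step 2: Res = lim d/dz [(z + 10)^2 * f(z)] as z -> -10
Step 3: (z + 10)^2 * f(z) = 6z - 14
Step 4: d/dz[6z - 14] = 6

6


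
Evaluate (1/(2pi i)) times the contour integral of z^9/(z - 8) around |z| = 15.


Step 1: f(z) = z^9, a = 8 is inside |z| = 15
Step 2: By Cauchy integral formula: (1/(2pi*i)) * integral = f(a)
Step 3: f(8) = 8^9 = 134217728

134217728


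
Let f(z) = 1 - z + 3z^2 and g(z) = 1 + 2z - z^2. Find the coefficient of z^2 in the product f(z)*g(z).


Step 1: z^2 term in f*g comes from: (1)*(-z^2) + (-z)*(2z) + (3z^2)*(1)
Step 2: = -1 - 2 + 3
Step 3: = 0

0


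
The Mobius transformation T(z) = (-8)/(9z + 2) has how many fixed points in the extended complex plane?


Step 1: Fixed points satisfy T(z) = z
Step 2: 9z^2 + 2z + 8 = 0
Step 3: Discriminant = 2^2 - 4*9*8 = -284
Step 4: Number of fixed points = 2

2


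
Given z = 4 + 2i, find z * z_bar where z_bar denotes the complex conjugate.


Step 1: conj(z) = 4 - 2i
Step 2: z * conj(z) = 4^2 + 2^2
Step 3: = 16 + 4 = 20

20


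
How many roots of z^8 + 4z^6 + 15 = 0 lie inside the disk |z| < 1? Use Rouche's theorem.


Step 1: On |z| = 1 the three terms have sizes |z^8| = 1^8 = 1, |4z^6| = 4*1^6 = 4, |15| = 15
Step 2: The dominant term is g(z) = 15; let h(z) = z^8 + 4z^6 so f = g + h
Step 3: On |z| = 1: |g| = 15 and |h| <= 1 + 4 = 5
Step 4: Since 15 > 5, |h| < |g| on |z| = 1, so by Rouche f has the same number of zeros as g inside |z| < 1
Step 5: g(z) = 15 is a nonzero constant with no zeros inside |z| < 1. Answer = 0

0


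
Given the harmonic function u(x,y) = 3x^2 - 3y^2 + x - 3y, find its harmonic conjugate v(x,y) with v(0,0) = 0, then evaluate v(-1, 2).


Step 1: v_x = -u_y = 6y + 3
Step 2: v_y = u_x = 6x + 1
Step 3: v = 6xy + 3x + y + C
Step 4: v(0,0) = 0 => C = 0
Step 5: v(-1, 2) = -13

-13


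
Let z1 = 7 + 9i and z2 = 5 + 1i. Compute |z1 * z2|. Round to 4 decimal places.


Step 1: |z1| = sqrt(7^2 + 9^2) = sqrt(130)
Step 2: |z2| = sqrt(5^2 + 1^2) = sqrt(26)
Step 3: |z1*z2| = |z1|*|z2| = sqrt(130) * sqrt(26) = sqrt(130 * 26) = sqrt(3380)
Step 4: = 58.1378

58.1378


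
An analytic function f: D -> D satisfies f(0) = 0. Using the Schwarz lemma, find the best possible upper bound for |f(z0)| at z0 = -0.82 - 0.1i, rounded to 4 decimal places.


Step 1: Schwarz lemma: if f: D -> D is analytic with f(0) = 0, then |f(z)| <= |z| for all z in D, and this is sharp (f(z) = z).
Step 2: |z0|^2 = (-0.82)^2 + (-0.1)^2 = 0.6824
Step 3: |z0| = sqrt(0.6824) = 0.826075
Step 4: Best bound = |z0| = 0.8261

0.8261


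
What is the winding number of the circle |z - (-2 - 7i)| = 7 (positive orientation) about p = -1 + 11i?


Step 1: Center c = (-2, -7), radius = 7
Step 2: |p - c|^2 = 1^2 + 18^2 = 325
Step 3: r^2 = 49
Step 4: |p-c| > r so winding number = 0

0


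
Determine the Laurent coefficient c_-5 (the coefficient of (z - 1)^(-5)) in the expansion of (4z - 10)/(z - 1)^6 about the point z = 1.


Step 1: Write the numerator in powers of (z - 1): 4z - 10 = 4(z - 1) + (4*1 - 10) = 4(z - 1) - 6
Step 2: Divide by (z - 1)^6: f(z) = -6(z - 1)^(-6) + 4(z - 1)^(-5)
Step 3: This finite sum is the Laurent series of f about z = 1.
Step 4: Coefficient of (z - 1)^(-5) = coefficient of (z - 1) in the re-centred numerator = 4

4


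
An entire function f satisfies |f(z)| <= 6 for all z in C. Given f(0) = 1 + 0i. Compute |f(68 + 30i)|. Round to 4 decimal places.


Step 1: By Liouville's theorem, a bounded entire function is constant.
Step 2: f(z) = f(0) = 1 + 0i for all z.
Step 3: |f(w)| = |1 + 0i| = sqrt(1 + 0)
Step 4: = 1.0

1.0


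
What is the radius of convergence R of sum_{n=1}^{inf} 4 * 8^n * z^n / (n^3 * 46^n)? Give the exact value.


Step 1: General term a_n = 4 * 8^n / (n^3 * 46^n)
Step 2: By the root test, |a_n|^(1/n) = 4^(1/n) * 8 / (n^(3/n) * 46) -> 8/46 as n -> infinity (since 4^(1/n) -> 1 and n^(3/n) -> 1)
Step 3: R = 1/lim|a_n|^(1/n) = 46/8 = 23/4

23/4


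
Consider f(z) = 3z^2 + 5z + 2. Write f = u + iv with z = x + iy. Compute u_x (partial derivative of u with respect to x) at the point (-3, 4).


Step 1: f(z) = 3(x+iy)^2 + 5(x+iy) + 2
Step 2: u = 3(x^2 - y^2) + 5x + 2
Step 3: u_x = 6x + 5
Step 4: At (-3, 4): u_x = -18 + 5 = -13

-13


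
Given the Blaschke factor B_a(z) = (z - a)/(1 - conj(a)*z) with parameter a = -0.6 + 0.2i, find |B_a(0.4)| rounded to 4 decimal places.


Step 1: Numerator z0 - a = 0.4 - (-0.6 + 0.2i) = 1 - 0.2i
Step 2: Denominator 1 - conj(a)*z0 = 1 - (-0.6 - 0.2i)*0.4 = 1.24 + 0.08i
Step 3: |z0 - a|^2 = 1^2 + (-0.2)^2 = 1.04; |1 - conj(a)*z0|^2 = 1.24^2 + 0.08^2 = 1.544
Step 4: |B_a(0.4)| = sqrt(1.04 / 1.544) = sqrt(0.673575)
Step 5: = 0.8207

0.8207


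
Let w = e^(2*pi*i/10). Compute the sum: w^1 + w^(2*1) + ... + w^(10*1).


Step 1: The sum sum_{j=1}^{n} w^(k*j) equals n if n | k, else 0.
Step 2: Here n = 10, k = 1
Step 3: Does n divide k? 10 | 1 -> False
Step 4: Sum = 0

0


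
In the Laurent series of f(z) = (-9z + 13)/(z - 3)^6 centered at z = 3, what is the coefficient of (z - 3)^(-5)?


Step 1: Write the numerator in powers of (z - 3): -9z + 13 = -9(z - 3) + (-9*3 + 13) = -9(z - 3) - 14
Step 2: Divide by (z - 3)^6: f(z) = -14(z - 3)^(-6) - 9(z - 3)^(-5)
Step 3: This finite sum is the Laurent series of f about z = 3.
Step 4: Coefficient of (z - 3)^(-5) = coefficient of (z - 3) in the re-centred numerator = -9

-9


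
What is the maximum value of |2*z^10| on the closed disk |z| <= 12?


Step 1: On |z| = 12, |f(z)| = 2 * |z|^10 = 2 * 12^10
Step 2: By maximum modulus principle, maximum is on boundary.
Step 3: Maximum = 2 * 61917364224 = 123834728448

123834728448


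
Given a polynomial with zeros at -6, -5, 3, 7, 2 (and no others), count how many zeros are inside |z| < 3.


Step 1: Check each root:
  z = -6: |-6| = 6 >= 3
  z = -5: |-5| = 5 >= 3
  z = 3: |3| = 3 >= 3
  z = 7: |7| = 7 >= 3
  z = 2: |2| = 2 < 3
Step 2: Count = 1

1


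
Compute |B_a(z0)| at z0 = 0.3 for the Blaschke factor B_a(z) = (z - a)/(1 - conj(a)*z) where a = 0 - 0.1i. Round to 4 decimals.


Step 1: Numerator z0 - a = 0.3 - (0 - 0.1i) = 0.3 + 0.1i
Step 2: Denominator 1 - conj(a)*z0 = 1 - (0 + 0.1i)*0.3 = 1 - 0.03i
Step 3: |z0 - a|^2 = 0.3^2 + 0.1^2 = 0.1; |1 - conj(a)*z0|^2 = 1^2 + (-0.03)^2 = 1.0009
Step 4: |B_a(0.3)| = sqrt(0.1 / 1.0009) = sqrt(0.09991)
Step 5: = 0.3161

0.3161


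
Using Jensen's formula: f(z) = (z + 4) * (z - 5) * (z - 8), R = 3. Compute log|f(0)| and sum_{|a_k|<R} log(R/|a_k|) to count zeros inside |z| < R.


Jensen's formula: (1/2pi)*integral log|f(Re^it)|dt = log|f(0)| + sum_{|a_k|<R} log(R/|a_k|)
Step 1: f(0) = 4 * (-5) * (-8) = 160
Step 2: log|f(0)| = log|-4| + log|5| + log|8| = 5.0752
Step 3: Zeros inside |z| < 3: none
Step 4: Jensen sum = (empty sum) = 0
Step 5: n(R) = number of terms in the Jensen sum = count of zeros inside |z| < 3 = 0

0


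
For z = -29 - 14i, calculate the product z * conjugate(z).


Step 1: conj(z) = -29 + 14i
Step 2: z * conj(z) = (-29)^2 + (-14)^2
Step 3: = 841 + 196 = 1037

1037


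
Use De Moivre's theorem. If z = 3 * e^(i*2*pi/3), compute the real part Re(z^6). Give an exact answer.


Step 1: By De Moivre's theorem, z^6 = 3^6 * e^(i*6*2*pi/3) = 729 * (cos(4*pi) + i*sin(4*pi))
Step 2: |z|^6 = 3^6 = 729
Step 3: Reduce the angle mod 2*pi: 4*pi - 4*pi = 0
Step 4: cos(0) = 1
Step 5: Re(z^6) = 729 * 1 = 729

729


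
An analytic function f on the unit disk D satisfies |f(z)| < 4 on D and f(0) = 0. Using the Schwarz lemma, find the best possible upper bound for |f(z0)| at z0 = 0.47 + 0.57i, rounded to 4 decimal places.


Step 1: g = f/4 maps D -> D with g(0) = 0, so by the Schwarz lemma |g(z)| <= |z|, i.e. |f(z)| <= 4|z|; this is sharp (f(z) = 4z).
Step 2: |z0|^2 = 0.47^2 + 0.57^2 = 0.5458
Step 3: |z0| = sqrt(0.5458) = 0.738783
Step 4: Best bound = 4 * |z0| = 4 * 0.738783 = 2.9551

2.9551


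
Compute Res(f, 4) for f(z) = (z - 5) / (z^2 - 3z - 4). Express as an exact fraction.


Step 1: Q(z) = z^2 - 3z - 4 = (z - 4)(z + 1)
Step 2: Q'(z) = 2z - 3
Step 3: Q'(4) = 5, P(4) = -1
Step 4: Res = P(4)/Q'(4) = -1/5 = -1/5

-1/5


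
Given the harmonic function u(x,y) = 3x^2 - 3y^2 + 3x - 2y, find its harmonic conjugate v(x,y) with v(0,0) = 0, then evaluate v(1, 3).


Step 1: v_x = -u_y = 6y + 2
Step 2: v_y = u_x = 6x + 3
Step 3: v = 6xy + 2x + 3y + C
Step 4: v(0,0) = 0 => C = 0
Step 5: v(1, 3) = 29

29


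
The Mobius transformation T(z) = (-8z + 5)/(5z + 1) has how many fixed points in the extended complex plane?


Step 1: Fixed points satisfy T(z) = z
Step 2: 5z^2 + 9z - 5 = 0
Step 3: Discriminant = 9^2 - 4*5*(-5) = 181
Step 4: Number of fixed points = 2

2


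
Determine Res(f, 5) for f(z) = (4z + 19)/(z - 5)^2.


Step 1: Pole of order 2 at z = 5
Step 2: Res = lim d/dz [(z - 5)^2 * f(z)] as z -> 5
Step 3: (z - 5)^2 * f(z) = 4z + 19
Step 4: d/dz[4z + 19] = 4

4


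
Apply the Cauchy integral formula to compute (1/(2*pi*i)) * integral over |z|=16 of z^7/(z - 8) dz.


Step 1: f(z) = z^7, a = 8 is inside |z| = 16
Step 2: By Cauchy integral formula: (1/(2pi*i)) * integral = f(a)
Step 3: f(8) = 8^7 = 2097152

2097152


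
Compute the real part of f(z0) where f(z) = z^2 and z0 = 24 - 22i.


Step 1: z0 = 24 - 22i
Step 2: z0^2 = 24^2 - (-22)^2 - 1056i
Step 3: real part = 576 - 484 = 92

92


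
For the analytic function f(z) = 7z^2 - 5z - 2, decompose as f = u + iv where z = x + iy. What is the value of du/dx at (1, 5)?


Step 1: f(z) = 7(x+iy)^2 - 5(x+iy) - 2
Step 2: u = 7(x^2 - y^2) - 5x - 2
Step 3: u_x = 14x - 5
Step 4: At (1, 5): u_x = 14 - 5 = 9

9


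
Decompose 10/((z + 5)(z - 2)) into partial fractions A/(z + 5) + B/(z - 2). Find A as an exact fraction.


Step 1: Multiply both sides by (z + 5) and set z = -5
Step 2: A = 10 / (-5 - 2)
Step 3: A = 10 / (-7)
Step 4: A = -10/7

-10/7


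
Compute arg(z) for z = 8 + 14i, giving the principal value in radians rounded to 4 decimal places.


Step 1: z = 8 + 14i
Step 2: arg(z) = atan2(14, 8)
Step 3: arg(z) = 1.0517

1.0517


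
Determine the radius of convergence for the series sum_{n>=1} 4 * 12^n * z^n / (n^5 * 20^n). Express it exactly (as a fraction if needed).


Step 1: General term a_n = 4 * 12^n / (n^5 * 20^n)
Step 2: By the root test, |a_n|^(1/n) = 4^(1/n) * 12 / (n^(5/n) * 20) -> 12/20 as n -> infinity (since 4^(1/n) -> 1 and n^(5/n) -> 1)
Step 3: R = 1/lim|a_n|^(1/n) = 20/12 = 5/3

5/3


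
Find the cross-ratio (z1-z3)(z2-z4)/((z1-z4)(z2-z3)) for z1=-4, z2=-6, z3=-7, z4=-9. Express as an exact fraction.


Step 1: (z1-z3)(z2-z4) = 3 * 3 = 9
Step 2: (z1-z4)(z2-z3) = 5 * 1 = 5
Step 3: Cross-ratio = 9/5 = 9/5

9/5


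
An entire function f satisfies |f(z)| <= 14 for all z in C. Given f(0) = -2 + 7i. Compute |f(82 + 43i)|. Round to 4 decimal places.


Step 1: By Liouville's theorem, a bounded entire function is constant.
Step 2: f(z) = f(0) = -2 + 7i for all z.
Step 3: |f(w)| = |-2 + 7i| = sqrt(4 + 49)
Step 4: = 7.2801

7.2801


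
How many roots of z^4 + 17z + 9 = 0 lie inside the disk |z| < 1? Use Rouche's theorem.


Step 1: On |z| = 1 the three terms have sizes |z^4| = 1^4 = 1, |17z| = 17*1 = 17, |9| = 9
Step 2: The dominant term is g(z) = 17z; let h(z) = z^4 + 9 so f = g + h
Step 3: On |z| = 1: |g| = 17 and |h| <= 1 + 9 = 10
Step 4: Since 17 > 10, |h| < |g| on |z| = 1, so by Rouche f has the same number of zeros as g inside |z| < 1
Step 5: g(z) = 17z has 1 zero (at the origin, multiplicity 1) inside |z| < 1. Answer = 1

1


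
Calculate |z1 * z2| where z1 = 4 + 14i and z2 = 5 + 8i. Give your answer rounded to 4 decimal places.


Step 1: |z1| = sqrt(4^2 + 14^2) = sqrt(212)
Step 2: |z2| = sqrt(5^2 + 8^2) = sqrt(89)
Step 3: |z1*z2| = |z1|*|z2| = sqrt(212) * sqrt(89) = sqrt(212 * 89) = sqrt(18868)
Step 4: = 137.3608

137.3608


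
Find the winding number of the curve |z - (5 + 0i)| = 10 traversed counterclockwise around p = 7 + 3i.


Step 1: Center c = (5, 0), radius = 10
Step 2: |p - c|^2 = 2^2 + 3^2 = 13
Step 3: r^2 = 100
Step 4: |p-c| < r so winding number = 1

1


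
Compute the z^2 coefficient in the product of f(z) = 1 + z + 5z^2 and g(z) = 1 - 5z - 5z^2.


Step 1: z^2 term in f*g comes from: (1)*(-5z^2) + (z)*(-5z) + (5z^2)*(1)
Step 2: = -5 - 5 + 5
Step 3: = -5

-5


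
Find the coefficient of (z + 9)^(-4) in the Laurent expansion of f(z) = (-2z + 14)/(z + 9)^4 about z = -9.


Step 1: Write the numerator in powers of (z + 9): -2z + 14 = -2(z + 9) + (-2*(-9) + 14) = -2(z + 9) + 32
Step 2: Divide by (z + 9)^4: f(z) = 32(z + 9)^(-4) - 2(z + 9)^(-3)
Step 3: This finite sum is the Laurent series of f about z = -9.
Step 4: Coefficient of (z + 9)^(-4) = -2*(-9) + 14 = 32

32


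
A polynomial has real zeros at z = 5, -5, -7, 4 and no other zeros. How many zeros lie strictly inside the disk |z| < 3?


Step 1: Check each root:
  z = 5: |5| = 5 >= 3
  z = -5: |-5| = 5 >= 3
  z = -7: |-7| = 7 >= 3
  z = 4: |4| = 4 >= 3
Step 2: Count = 0

0


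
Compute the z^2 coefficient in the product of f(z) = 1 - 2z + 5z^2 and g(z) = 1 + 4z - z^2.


Step 1: z^2 term in f*g comes from: (1)*(-z^2) + (-2z)*(4z) + (5z^2)*(1)
Step 2: = -1 - 8 + 5
Step 3: = -4

-4


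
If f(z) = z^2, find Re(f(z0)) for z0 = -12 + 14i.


Step 1: z0 = -12 + 14i
Step 2: z0^2 = (-12)^2 - 14^2 - 336i
Step 3: real part = 144 - 196 = -52

-52


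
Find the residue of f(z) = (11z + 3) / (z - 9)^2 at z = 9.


Step 1: Pole of order 2 at z = 9
Step 2: Res = lim d/dz [(z - 9)^2 * f(z)] as z -> 9
Step 3: (z - 9)^2 * f(z) = 11z + 3
Step 4: d/dz[11z + 3] = 11

11


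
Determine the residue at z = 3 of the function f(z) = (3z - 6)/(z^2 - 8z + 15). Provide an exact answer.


Step 1: Q(z) = z^2 - 8z + 15 = (z - 3)(z - 5)
Step 2: Q'(z) = 2z - 8
Step 3: Q'(3) = -2, P(3) = 3
Step 4: Res = P(3)/Q'(3) = 3/(-2) = -3/2

-3/2


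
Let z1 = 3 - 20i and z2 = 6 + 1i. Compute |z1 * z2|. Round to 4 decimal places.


Step 1: |z1| = sqrt(3^2 + (-20)^2) = sqrt(409)
Step 2: |z2| = sqrt(6^2 + 1^2) = sqrt(37)
Step 3: |z1*z2| = |z1|*|z2| = sqrt(409) * sqrt(37) = sqrt(409 * 37) = sqrt(15133)
Step 4: = 123.0163

123.0163


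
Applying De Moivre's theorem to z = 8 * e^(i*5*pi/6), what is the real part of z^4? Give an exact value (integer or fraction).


Step 1: By De Moivre's theorem, z^4 = 8^4 * e^(i*4*5*pi/6) = 4096 * (cos(10*pi/3) + i*sin(10*pi/3))
Step 2: |z|^4 = 8^4 = 4096
Step 3: Reduce the angle mod 2*pi: 10*pi/3 - 2*pi = 4*pi/3
Step 4: cos(4*pi/3) = -1/2
Step 5: Re(z^4) = 4096 * (-1/2) = -2048

-2048


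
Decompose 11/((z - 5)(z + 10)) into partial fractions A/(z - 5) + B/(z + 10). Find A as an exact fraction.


Step 1: Multiply both sides by (z - 5) and set z = 5
Step 2: A = 11 / (5 + 10)
Step 3: A = 11 / 15
Step 4: A = 11/15

11/15


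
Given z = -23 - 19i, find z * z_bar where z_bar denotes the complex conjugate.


Step 1: conj(z) = -23 + 19i
Step 2: z * conj(z) = (-23)^2 + (-19)^2
Step 3: = 529 + 361 = 890

890


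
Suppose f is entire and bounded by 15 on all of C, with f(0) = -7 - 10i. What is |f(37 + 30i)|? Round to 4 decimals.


Step 1: By Liouville's theorem, a bounded entire function is constant.
Step 2: f(z) = f(0) = -7 - 10i for all z.
Step 3: |f(w)| = |-7 - 10i| = sqrt(49 + 100)
Step 4: = 12.2066

12.2066


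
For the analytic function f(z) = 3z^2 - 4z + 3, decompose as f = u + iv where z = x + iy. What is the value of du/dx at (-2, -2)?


Step 1: f(z) = 3(x+iy)^2 - 4(x+iy) + 3
Step 2: u = 3(x^2 - y^2) - 4x + 3
Step 3: u_x = 6x - 4
Step 4: At (-2, -2): u_x = -12 - 4 = -16

-16


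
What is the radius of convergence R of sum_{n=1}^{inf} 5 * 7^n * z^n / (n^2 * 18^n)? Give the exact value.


Step 1: General term a_n = 5 * 7^n / (n^2 * 18^n)
Step 2: By the root test, |a_n|^(1/n) = 5^(1/n) * 7 / (n^(2/n) * 18) -> 7/18 as n -> infinity (since 5^(1/n) -> 1 and n^(2/n) -> 1)
Step 3: R = 1/lim|a_n|^(1/n) = 18/7

18/7
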